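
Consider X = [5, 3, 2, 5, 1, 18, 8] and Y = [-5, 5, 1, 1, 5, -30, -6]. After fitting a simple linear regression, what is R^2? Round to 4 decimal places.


After computing the OLS fit (b0=8.2171, b1=-2.0600):
SSres = 44.1371, SStot = 892.8571.
R^2 = 1 - 44.1371/892.8571 = 0.9506.

0.9506


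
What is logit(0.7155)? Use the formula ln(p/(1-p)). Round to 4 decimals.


Compute the odds: 0.7155/0.2845 = 2.5149.
Take the natural log: ln(2.5149) = 0.9222.

0.9222


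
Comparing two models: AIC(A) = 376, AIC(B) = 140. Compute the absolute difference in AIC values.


|AIC_A - AIC_B| = |376 - 140| = 236.
Model B is preferred (lower AIC).

236


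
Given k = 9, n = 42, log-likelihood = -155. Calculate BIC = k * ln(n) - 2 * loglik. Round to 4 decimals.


ln(42) = 3.737670.
k * ln(n) = 9 * 3.737670 = 33.639030.
-2L = 310.
BIC = 33.639030 + 310 = 343.639030, which rounds to 343.6390.

343.6390


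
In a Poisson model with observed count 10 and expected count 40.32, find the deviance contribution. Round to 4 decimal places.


Compute y*ln(y/mu) = 10*ln(10/40.32) = 10*-1.394263 = -13.942630.
y - mu = -30.32.
D = 2*(-13.942630 - (-30.32)) = 32.754740, which rounds to 32.7547.

32.7547


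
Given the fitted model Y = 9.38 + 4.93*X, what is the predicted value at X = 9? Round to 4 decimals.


Plug X = 9 into Y = 9.38 + 4.93*X:
Y = 9.38 + 44.3700 = 53.7500.

53.7500


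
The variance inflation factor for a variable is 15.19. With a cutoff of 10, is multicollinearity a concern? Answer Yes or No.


The threshold is 10.
VIF = 15.19 is >= 10.
Multicollinearity indication: Yes.

Yes


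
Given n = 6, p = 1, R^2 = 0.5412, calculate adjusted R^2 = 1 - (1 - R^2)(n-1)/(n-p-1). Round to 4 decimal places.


Plug in: Adj R^2 = 1 - (1 - 0.5412) * 5/4.
= 1 - 0.4588 * 5/4
= 1 - 2.2940 / 4
= 1 - 0.5735 = 0.4265.

0.4265


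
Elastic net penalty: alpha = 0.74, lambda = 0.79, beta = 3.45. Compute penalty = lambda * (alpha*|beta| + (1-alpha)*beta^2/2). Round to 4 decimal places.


Compute:
L1 = 0.74 * 3.45 = 2.5530.
L2 = 0.26 * 3.45^2 / 2 = 1.5473.
Penalty = 0.79 * (2.5530 + 1.5473) = 3.2393.

3.2393


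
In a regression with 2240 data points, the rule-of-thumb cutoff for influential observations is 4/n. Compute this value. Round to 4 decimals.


Cook's distance cutoff = 4/n = 4/2240.
= 0.0018.

0.0018


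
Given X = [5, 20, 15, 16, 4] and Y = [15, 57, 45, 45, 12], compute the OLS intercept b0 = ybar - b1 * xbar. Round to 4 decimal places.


First find the slope: b1 = 2.8218.
Means: xbar = 12.0000, ybar = 34.8000.
b0 = ybar - b1 * xbar = 34.8000 - 2.8218 * 12.0000 = 0.9386.

0.9386


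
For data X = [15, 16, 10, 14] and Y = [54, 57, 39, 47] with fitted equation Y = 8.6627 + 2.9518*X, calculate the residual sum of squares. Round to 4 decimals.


Compute predicted values, then residuals = yi - yhat_i.
Residuals: [1.0603, 1.1085, 0.8193, -2.9879].
SSres = sum(residual^2) = 11.9518.

11.9518


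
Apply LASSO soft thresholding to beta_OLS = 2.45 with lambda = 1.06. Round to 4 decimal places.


Check: |2.45| = 2.45 vs lambda = 1.06.
Since |beta| > lambda, coefficient = sign(beta)*(|beta| - lambda) = 1.3900.
Soft-thresholded coefficient = 1.3900.

1.3900


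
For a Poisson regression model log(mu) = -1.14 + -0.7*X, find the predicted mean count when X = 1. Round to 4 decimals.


eta = -1.14 + -0.7 * 1 = -1.8400.
mu = exp(-1.8400) = 0.1588.

0.1588


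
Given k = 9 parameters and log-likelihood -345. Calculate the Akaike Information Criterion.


AIC = 2k - 2*loglik = 2(9) - 2(-345).
= 18 + 690 = 708.

708


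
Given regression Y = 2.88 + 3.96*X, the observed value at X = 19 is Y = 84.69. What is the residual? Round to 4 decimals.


Predicted = 2.88 + 3.96 * 19 = 78.1200.
Residual = 84.69 - 78.1200 = 6.5700.

6.5700


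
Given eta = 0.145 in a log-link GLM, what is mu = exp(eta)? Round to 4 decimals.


Apply the inverse link:
mu = e^0.145 = 1.1560.

1.1560


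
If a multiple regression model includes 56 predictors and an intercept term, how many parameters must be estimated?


Including the intercept, the model has 56 predictor coefficients + 1 intercept.
Total = 57.

57


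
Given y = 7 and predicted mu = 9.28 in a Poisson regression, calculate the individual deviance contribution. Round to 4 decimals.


First: ln(7/9.28) = -0.281951.
Then: 7 * -0.281951 = -1.973657.
y - mu = 7 - 9.28 = -2.28.
D = 2(-1.973657 - -2.28) = 0.612686, which rounds to 0.6127.

0.6127


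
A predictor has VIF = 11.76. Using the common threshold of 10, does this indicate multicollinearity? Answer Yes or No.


Compare VIF = 11.76 to the threshold of 10.
11.76 >= 10, so the answer is Yes.

Yes


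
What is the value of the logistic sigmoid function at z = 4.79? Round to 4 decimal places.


First, exp(-4.7900) = 0.0083.
Then sigma(z) = 1/(1 + 0.0083) = 0.9918.

0.9918


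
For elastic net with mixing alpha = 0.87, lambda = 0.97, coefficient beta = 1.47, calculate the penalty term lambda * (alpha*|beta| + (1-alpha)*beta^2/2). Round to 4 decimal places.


alpha * |beta| = 0.87 * 1.47 = 1.2789.
(1-alpha) * beta^2/2 = 0.13 * 2.1609/2 = 0.1405.
Total = 0.97 * (1.2789 + 0.1405) = 1.3768.

1.3768


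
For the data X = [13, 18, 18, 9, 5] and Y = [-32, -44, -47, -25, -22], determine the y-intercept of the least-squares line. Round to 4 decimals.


The slope is b1 = -1.9118.
Sample means are xbar = 12.6000 and ybar = -34.0000.
Intercept: b0 = -34.0000 - (-1.9118)(12.6000) = -9.9118.

-9.9118


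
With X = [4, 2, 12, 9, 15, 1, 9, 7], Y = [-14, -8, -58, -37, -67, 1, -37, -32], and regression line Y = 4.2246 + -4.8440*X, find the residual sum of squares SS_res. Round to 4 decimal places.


Compute predicted values, then residuals = yi - yhat_i.
Residuals: [1.1514, -2.5366, -4.0966, 2.3714, 1.4354, 1.6194, 2.3714, -2.3166].
SSres = sum(residual^2) = 45.8387.

45.8387


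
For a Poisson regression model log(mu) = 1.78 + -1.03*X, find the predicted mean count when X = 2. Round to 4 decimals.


eta = 1.78 + -1.03 * 2 = -0.2800.
mu = exp(-0.2800) = 0.7558.

0.7558


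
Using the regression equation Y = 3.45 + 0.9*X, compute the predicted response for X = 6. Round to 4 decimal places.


Plug X = 6 into Y = 3.45 + 0.9*X:
Y = 3.45 + 5.4000 = 8.8500.

8.8500


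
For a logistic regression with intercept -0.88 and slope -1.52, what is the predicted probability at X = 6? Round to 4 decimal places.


Linear predictor: z = -0.88 + -1.52 * 6 = -10.0000.
P = 1/(1 + exp(10.0000)) = 1/(1 + 22026.4658) = 0.0000.

0.0000


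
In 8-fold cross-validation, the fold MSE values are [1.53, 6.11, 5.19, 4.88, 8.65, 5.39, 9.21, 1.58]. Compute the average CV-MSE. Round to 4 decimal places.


Sum of fold MSEs = 42.5400.
Average = 42.5400 / 8 = 5.3175.

5.3175


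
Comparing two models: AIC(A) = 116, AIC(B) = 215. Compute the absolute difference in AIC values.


Compute |116 - 215| = 99.
Model A has the smaller AIC.

99


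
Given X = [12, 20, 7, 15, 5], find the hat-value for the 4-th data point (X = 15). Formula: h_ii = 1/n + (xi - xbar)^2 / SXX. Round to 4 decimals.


n = 5, xbar = 11.8000.
SXX = sum((xi - xbar)^2) = 146.8000.
h = 1/5 + (15 - 11.8000)^2 / 146.8000 = 0.2698.

0.2698


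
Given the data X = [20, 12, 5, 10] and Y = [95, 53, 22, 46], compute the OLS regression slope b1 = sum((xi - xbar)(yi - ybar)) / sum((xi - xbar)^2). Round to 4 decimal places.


First compute the means: xbar = 11.7500, ybar = 54.0000.
Then S_xx = sum((xi - xbar)^2) = 116.7500.
S_xy = sum((xi - xbar)(yi - ybar)) = 568.0000.
b1 = S_xy / S_xx = 568.0000 / 116.7500 = 4.8651.

4.8651


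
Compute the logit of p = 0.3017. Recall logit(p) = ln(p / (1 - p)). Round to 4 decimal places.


The odds are p/(1-p) = 0.3017 / 0.6983 = 0.4320.
logit(p) = ln(0.4320) = -0.8392.

-0.8392


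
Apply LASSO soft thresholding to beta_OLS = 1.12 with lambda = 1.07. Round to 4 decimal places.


Absolute value: |1.12| = 1.12.
Compare to lambda = 1.07.
Since |beta| > lambda, coefficient = sign(beta)*(|beta| - lambda) = 0.0500.

0.0500


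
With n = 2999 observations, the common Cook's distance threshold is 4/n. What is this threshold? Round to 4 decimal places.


The threshold is 4/n.
4/2999 = 0.0013.

0.0013


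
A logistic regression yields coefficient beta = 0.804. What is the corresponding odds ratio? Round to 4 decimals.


Odds ratio = exp(beta) = exp(0.804).
= 2.2345.

2.2345


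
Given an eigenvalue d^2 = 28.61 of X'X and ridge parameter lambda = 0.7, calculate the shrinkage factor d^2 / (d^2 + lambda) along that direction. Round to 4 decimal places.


d^2 + lambda = 28.61 + 0.7 = 29.3100.
Shrinkage factor = 28.61/29.3100 = 0.9761.

0.9761


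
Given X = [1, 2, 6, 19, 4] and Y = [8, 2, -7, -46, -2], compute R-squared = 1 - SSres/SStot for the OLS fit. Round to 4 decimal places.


Fit the OLS line: b0 = 9.7317, b1 = -2.9268.
SSres = 5.6585.
SStot = 1832.0000.
R^2 = 1 - 5.6585/1832.0000 = 0.9969.

0.9969


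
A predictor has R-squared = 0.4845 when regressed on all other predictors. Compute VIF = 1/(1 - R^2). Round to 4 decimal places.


Denominator: 1 - 0.4845 = 0.5155.
VIF = 1 / 0.5155 = 1.9399.

1.9399


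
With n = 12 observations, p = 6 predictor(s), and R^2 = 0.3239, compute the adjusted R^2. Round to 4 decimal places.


Plug in: Adj R^2 = 1 - (1 - 0.3239) * 11/5.
= 1 - 0.6761 * 11/5
= 1 - 7.4371 / 5
= 1 - 1.4874 = -0.4874.

-0.4874


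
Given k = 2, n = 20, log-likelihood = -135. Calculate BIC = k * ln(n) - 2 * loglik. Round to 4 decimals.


Compute k*ln(n) = 2*ln(20) = 2*2.995732 = 5.991464.
Then -2*loglik = 270.
BIC = 5.991464 + 270 = 275.991464, which rounds to 275.9915.

275.9915


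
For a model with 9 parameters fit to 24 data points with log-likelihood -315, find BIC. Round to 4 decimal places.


Compute k*ln(n) = 9*ln(24) = 9*3.178054 = 28.602486.
Then -2*loglik = 630.
BIC = 28.602486 + 630 = 658.602486, which rounds to 658.6025.

658.6025


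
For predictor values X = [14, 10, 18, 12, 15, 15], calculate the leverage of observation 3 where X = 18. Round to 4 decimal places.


Mean of X: xbar = 14.0000.
SXX = 38.0000.
For X = 18: h = 1/6 + (18 - 14.0000)^2/38.0000 = 0.5877.

0.5877


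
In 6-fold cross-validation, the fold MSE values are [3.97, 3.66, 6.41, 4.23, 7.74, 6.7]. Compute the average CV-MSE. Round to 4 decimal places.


Add all fold MSEs: 32.7100.
Divide by k = 6: 32.7100/6 = 5.4517.

5.4517


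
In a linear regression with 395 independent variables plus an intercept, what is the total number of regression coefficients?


Including the intercept, the model has 395 predictor coefficients + 1 intercept.
Total = 396.

396


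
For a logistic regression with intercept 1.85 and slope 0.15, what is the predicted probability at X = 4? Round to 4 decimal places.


z = 1.85 + 0.15 * 4 = 2.4500.
Sigmoid: P = 1 / (1 + exp(-2.4500)) = 0.9206.

0.9206


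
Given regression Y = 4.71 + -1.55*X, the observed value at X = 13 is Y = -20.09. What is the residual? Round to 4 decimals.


Predicted = 4.71 + -1.55 * 13 = -15.4400.
Residual = -20.09 - -15.4400 = -4.6500.

-4.6500


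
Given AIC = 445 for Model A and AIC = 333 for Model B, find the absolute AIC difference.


Absolute difference = |445 - 333| = 112.
The model with lower AIC (B) is preferred.

112


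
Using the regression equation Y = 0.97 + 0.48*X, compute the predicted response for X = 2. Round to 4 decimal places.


Plug X = 2 into Y = 0.97 + 0.48*X:
Y = 0.97 + 0.9600 = 1.9300.

1.9300


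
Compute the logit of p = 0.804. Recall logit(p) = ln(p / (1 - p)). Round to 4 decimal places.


Compute the odds: 0.804/0.196 = 4.1020.
Take the natural log: ln(4.1020) = 1.4115.

1.4115


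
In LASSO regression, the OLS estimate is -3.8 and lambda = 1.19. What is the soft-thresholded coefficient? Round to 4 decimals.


Absolute value: |-3.8| = 3.8.
Compare to lambda = 1.19.
Since |beta| > lambda, coefficient = sign(beta)*(|beta| - lambda) = -2.6100.

-2.6100


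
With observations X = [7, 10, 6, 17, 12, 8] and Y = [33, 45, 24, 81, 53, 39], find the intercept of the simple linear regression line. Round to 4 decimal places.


The slope is b1 = 4.8780.
Sample means are xbar = 10.0000 and ybar = 45.8333.
Intercept: b0 = 45.8333 - (4.8780)(10.0000) = -2.9472.

-2.9472


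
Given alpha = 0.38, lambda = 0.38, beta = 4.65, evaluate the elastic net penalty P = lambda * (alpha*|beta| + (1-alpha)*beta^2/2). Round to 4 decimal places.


alpha * |beta| = 0.38 * 4.65 = 1.7670.
(1-alpha) * beta^2/2 = 0.62 * 21.6225/2 = 6.7030.
Total = 0.38 * (1.7670 + 6.7030) = 3.2186.

3.2186


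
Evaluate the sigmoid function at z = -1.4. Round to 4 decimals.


Compute exp(1.4000) = 4.0552.
Sigmoid = 1 / (1 + 4.0552) = 1 / 5.0552 = 0.1978.

0.1978


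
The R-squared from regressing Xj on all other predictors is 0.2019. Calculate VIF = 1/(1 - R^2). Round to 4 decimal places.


Using VIF = 1/(1 - R^2_j):
1 - 0.2019 = 0.7981.
VIF = 1.2530.

1.2530


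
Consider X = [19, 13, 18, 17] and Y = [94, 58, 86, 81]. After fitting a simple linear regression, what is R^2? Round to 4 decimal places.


Fit the OLS line: b0 = -18.5301, b1 = 5.8675.
SSres = 2.3855.
SStot = 716.7500.
R^2 = 1 - 2.3855/716.7500 = 0.9967.

0.9967


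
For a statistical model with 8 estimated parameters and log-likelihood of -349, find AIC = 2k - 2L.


AIC = 2*8 - 2*(-349).
= 16 + 698 = 714.

714


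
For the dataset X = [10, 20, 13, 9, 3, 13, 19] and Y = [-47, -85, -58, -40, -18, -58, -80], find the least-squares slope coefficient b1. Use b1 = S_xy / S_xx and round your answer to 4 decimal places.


The sample means are xbar = 12.4286 and ybar = -55.1429.
Compute S_xx = 207.7143 and S_xy = -814.5714.
Slope b1 = S_xy / S_xx = -814.5714 / 207.7143 = -3.9216.

-3.9216


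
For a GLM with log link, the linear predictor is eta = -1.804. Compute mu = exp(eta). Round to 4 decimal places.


The inverse log link gives:
mu = exp(-1.804) = 0.1646.

0.1646


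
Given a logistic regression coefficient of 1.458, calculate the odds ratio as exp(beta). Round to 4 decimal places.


Odds ratio = exp(beta) = exp(1.458).
= 4.2974.

4.2974


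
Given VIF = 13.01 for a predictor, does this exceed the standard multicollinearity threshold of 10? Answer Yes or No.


Compare VIF = 13.01 to the threshold of 10.
13.01 >= 10, so the answer is Yes.

Yes


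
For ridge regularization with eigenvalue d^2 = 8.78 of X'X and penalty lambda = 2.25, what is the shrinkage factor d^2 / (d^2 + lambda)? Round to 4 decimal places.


d^2 + lambda = 8.78 + 2.25 = 11.0300.
Shrinkage factor = 8.78/11.0300 = 0.7960.

0.7960


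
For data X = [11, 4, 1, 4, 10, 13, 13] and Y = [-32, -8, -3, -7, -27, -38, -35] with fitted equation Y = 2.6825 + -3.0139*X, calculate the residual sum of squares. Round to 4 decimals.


Compute predicted values, then residuals = yi - yhat_i.
Residuals: [-1.5296, 1.3731, -2.6686, 2.3731, 0.4565, -1.5018, 1.4982].
SSres = sum(residual^2) = 21.6865.

21.6865


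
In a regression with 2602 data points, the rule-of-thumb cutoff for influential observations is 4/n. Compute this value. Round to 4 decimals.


The threshold is 4/n.
4/2602 = 0.0015.

0.0015


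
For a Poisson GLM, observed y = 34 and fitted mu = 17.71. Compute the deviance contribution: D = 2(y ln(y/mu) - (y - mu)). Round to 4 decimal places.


y/mu = 34/17.71 = 1.919819 (approx.), and ln(34/17.71) = 0.652231.
y * ln(y/mu) = 34 * 0.652231 = 22.175854.
y - mu = 16.29.
D = 2 * (22.175854 - 16.29) = 11.771708, which rounds to 11.7717.

11.7717


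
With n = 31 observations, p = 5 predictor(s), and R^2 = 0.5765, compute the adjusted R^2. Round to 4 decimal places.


Using the formula:
(1 - 0.5765) = 0.4235.
Multiply by 30/25: 0.4235 * 30 = 12.7050, then 12.7050 / 25 = 0.5082.
Adj R^2 = 1 - 0.5082 = 0.4918.

0.4918


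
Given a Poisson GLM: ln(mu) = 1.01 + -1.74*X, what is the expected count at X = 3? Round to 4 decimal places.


Compute eta = 1.01 + -1.74 * 3 = -4.2100.
Apply inverse link: mu = e^-4.2100 = 0.0148.

0.0148


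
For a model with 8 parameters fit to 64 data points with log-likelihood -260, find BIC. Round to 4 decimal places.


ln(64) = 4.158883.
k * ln(n) = 8 * 4.158883 = 33.271064.
-2L = 520.
BIC = 33.271064 + 520 = 553.271064, which rounds to 553.2711.

553.2711


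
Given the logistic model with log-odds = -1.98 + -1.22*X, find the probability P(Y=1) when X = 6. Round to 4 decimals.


Compute z = -1.98 + (-1.22)(6) = -9.3000.
exp(-z) = 10938.0192.
P = 1/(1 + 10938.0192) = 0.0001.

0.0001


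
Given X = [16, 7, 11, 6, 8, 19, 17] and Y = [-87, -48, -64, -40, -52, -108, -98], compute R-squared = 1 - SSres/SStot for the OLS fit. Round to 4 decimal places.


The fitted line is Y = -10.8571 + -5.0119*X.
SSres = 33.9762, SStot = 4254.0000.
R^2 = 1 - SSres/SStot = 0.9920.

0.9920


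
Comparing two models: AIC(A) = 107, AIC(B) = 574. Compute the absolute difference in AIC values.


|AIC_A - AIC_B| = |107 - 574| = 467.
Model A is preferred (lower AIC).

467


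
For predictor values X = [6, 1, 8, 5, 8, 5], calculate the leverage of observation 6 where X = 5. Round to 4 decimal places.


n = 6, xbar = 5.5000.
SXX = sum((xi - xbar)^2) = 33.5000.
h = 1/6 + (5 - 5.5000)^2 / 33.5000 = 0.1741.

0.1741


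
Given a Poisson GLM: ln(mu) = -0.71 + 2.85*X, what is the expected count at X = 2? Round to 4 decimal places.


eta = -0.71 + 2.85 * 2 = 4.9900.
mu = exp(4.9900) = 146.9364.

146.9364


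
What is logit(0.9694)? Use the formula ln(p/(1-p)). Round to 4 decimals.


1 - p = 0.0306.
p/(1-p) = 31.6797.
logit = ln(31.6797) = 3.4557.

3.4557


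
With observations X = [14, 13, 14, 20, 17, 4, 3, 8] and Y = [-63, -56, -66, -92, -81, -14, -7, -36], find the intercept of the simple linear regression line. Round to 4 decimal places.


First find the slope: b1 = -5.0087.
Means: xbar = 11.6250, ybar = -51.8750.
b0 = ybar - b1 * xbar = -51.8750 - -5.0087 * 11.6250 = 6.3514.

6.3514


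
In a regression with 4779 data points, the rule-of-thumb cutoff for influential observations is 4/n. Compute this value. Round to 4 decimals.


Cook's distance cutoff = 4/n = 4/4779.
= 0.0008.

0.0008


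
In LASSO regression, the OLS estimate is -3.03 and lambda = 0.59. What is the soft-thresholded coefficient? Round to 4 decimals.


|beta_OLS| = 3.03.
lambda = 0.59.
Since |beta| > lambda, coefficient = sign(beta)*(|beta| - lambda) = -2.4400.
Result = -2.4400.

-2.4400


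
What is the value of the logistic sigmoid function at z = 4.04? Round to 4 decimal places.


First, exp(-4.0400) = 0.0176.
Then sigma(z) = 1/(1 + 0.0176) = 0.9827.

0.9827


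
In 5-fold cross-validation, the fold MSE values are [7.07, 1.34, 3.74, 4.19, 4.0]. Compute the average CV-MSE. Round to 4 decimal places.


Total MSE across folds = 20.3400.
CV-MSE = 20.3400/5 = 4.0680.

4.0680


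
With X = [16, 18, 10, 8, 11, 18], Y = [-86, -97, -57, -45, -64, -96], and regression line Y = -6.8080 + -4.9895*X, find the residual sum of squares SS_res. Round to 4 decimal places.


Compute predicted values, then residuals = yi - yhat_i.
Residuals: [0.6400, -0.3810, -0.2970, 1.7240, -2.3075, 0.6190].
SSres = sum(residual^2) = 9.3229.

9.3229


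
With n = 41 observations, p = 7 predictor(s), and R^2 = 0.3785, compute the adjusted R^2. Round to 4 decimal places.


Plug in: Adj R^2 = 1 - (1 - 0.3785) * 40/33.
= 1 - 0.6215 * 40/33
= 1 - 24.8600 / 33
= 1 - 0.7533 = 0.2467.

0.2467


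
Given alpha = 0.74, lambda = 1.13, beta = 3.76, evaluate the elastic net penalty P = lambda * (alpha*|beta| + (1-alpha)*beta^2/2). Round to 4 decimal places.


alpha * |beta| = 0.74 * 3.76 = 2.7824.
(1-alpha) * beta^2/2 = 0.26 * 14.1376/2 = 1.8379.
Total = 1.13 * (2.7824 + 1.8379) = 5.2209.

5.2209


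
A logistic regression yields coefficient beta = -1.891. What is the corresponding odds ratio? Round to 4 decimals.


Odds ratio = exp(beta) = exp(-1.891).
= 0.1509.

0.1509


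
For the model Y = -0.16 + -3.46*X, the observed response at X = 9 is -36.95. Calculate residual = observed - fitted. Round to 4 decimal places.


Compute yhat = -0.16 + (-3.46)(9) = -31.3000.
Residual = actual - predicted = -36.95 - -31.3000 = -5.6500.

-5.6500


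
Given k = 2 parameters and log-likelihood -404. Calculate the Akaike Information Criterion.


Compute:
2k = 2*2 = 4.
-2*loglik = -2*(-404) = 808.
AIC = 4 + 808 = 812.

812


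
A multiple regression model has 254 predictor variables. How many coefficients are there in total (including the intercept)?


Each predictor gets one coefficient, plus one intercept.
Total parameters = 254 + 1 = 255.

255


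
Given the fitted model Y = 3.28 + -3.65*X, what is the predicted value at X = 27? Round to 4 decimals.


Substitute X = 27 into the equation:
Y = 3.28 + -3.65 * 27 = 3.28 + -98.5500 = -95.2700.

-95.2700


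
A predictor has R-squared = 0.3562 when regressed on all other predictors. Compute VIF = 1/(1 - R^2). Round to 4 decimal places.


Denominator: 1 - 0.3562 = 0.6438.
VIF = 1 / 0.6438 = 1.5533.

1.5533


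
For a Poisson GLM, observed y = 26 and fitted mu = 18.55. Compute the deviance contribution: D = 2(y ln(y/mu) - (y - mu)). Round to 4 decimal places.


First: ln(26/18.55) = 0.337627.
Then: 26 * 0.337627 = 8.778302.
y - mu = 26 - 18.55 = 7.45.
D = 2(8.778302 - 7.45) = 2.656604, which rounds to 2.6566.

2.6566


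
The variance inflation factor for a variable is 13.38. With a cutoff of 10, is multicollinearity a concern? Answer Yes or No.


Compare VIF = 13.38 to the threshold of 10.
13.38 >= 10, so the answer is Yes.

Yes


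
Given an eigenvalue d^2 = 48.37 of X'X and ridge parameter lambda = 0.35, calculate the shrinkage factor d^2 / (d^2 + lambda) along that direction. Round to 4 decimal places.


Denominator = d^2 + lambda = 48.37 + 0.35 = 48.7200.
Shrinkage = 48.37 / 48.7200 = 0.9928.

0.9928


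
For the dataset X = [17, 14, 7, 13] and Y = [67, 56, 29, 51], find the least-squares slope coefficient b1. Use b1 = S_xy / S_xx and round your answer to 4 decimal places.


The sample means are xbar = 12.7500 and ybar = 50.7500.
Compute S_xx = 52.7500 and S_xy = 200.7500.
Slope b1 = S_xy / S_xx = 200.7500 / 52.7500 = 3.8057.

3.8057


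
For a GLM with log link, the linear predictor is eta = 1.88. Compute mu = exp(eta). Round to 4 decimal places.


mu = exp(eta) = exp(1.88).
= 6.5535.

6.5535


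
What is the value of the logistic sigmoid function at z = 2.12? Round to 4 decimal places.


Compute exp(-2.1200) = 0.1200.
Sigmoid = 1 / (1 + 0.1200) = 1 / 1.1200 = 0.8928.

0.8928


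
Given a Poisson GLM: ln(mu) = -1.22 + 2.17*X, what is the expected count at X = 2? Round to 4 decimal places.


Linear predictor: eta = -1.22 + (2.17)(2) = 3.1200.
Expected count: mu = exp(3.1200) = 22.6464.

22.6464


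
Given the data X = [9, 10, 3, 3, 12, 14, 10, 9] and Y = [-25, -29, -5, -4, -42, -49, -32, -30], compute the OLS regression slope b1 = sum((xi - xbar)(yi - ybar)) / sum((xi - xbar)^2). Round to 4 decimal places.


First compute the means: xbar = 8.7500, ybar = -27.0000.
Then S_xx = sum((xi - xbar)^2) = 107.5000.
S_xy = sum((xi - xbar)(yi - ybar)) = -432.0000.
b1 = S_xy / S_xx = -432.0000 / 107.5000 = -4.0186.

-4.0186


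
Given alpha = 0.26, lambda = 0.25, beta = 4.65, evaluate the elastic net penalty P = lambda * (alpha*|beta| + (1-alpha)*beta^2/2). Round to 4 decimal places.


L1 component = 0.26 * |4.65| = 1.2090.
L2 component = 0.74 * 4.65^2 / 2 = 8.0003.
Penalty = 0.25 * (1.2090 + 8.0003) = 0.25 * 9.2093 = 2.3023.

2.3023


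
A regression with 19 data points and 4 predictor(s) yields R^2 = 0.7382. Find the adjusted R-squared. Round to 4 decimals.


Adjusted R^2 = 1 - (1 - R^2) * (n-1)/(n-p-1).
(1 - R^2) = 0.2618.
(n-1)/(n-p-1) = 18/14.
(1 - R^2) * (n-1) = 0.2618 * 18 = 4.7124.
Divide by (n-p-1): 4.7124 / 14 = 0.3366.
Adj R^2 = 1 - 0.3366 = 0.6634.

0.6634


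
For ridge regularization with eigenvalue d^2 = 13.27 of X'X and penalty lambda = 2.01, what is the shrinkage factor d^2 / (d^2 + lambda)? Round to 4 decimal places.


Compute the denominator: 13.27 + 2.01 = 15.2800.
Shrinkage factor = 13.27 / 15.2800 = 0.8685.

0.8685


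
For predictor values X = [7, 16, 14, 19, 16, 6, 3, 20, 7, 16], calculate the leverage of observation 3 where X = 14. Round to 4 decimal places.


Compute xbar = 12.4000 with n = 10 observations.
SXX = 330.4000.
Leverage = 1/10 + (14 - 12.4000)^2/330.4000 = 0.1077.

0.1077


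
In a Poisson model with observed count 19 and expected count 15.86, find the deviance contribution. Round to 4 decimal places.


First: ln(19/15.86) = 0.180639.
Then: 19 * 0.180639 = 3.432141.
y - mu = 19 - 15.86 = 3.14.
D = 2(3.432141 - 3.14) = 0.584282, which rounds to 0.5843.

0.5843


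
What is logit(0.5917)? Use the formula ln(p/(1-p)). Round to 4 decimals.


1 - p = 0.4083.
p/(1-p) = 1.4492.
logit = ln(1.4492) = 0.3710.

0.3710


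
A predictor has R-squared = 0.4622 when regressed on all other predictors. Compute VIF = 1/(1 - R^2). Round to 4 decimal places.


VIF = 1 / (1 - 0.4622).
= 1 / 0.5378 = 1.8594.

1.8594


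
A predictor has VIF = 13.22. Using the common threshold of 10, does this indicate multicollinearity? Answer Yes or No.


Check: VIF = 13.22 vs threshold = 10.
Since 13.22 >= 10, the answer is Yes.

Yes


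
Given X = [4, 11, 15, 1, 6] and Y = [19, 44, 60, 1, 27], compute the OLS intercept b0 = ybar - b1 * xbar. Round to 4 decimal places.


The slope is b1 = 4.0383.
Sample means are xbar = 7.4000 and ybar = 30.2000.
Intercept: b0 = 30.2000 - (4.0383)(7.4000) = 0.3163.

0.3163


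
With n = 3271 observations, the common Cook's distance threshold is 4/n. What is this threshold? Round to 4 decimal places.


The threshold is 4/n.
4/3271 = 0.0012.

0.0012


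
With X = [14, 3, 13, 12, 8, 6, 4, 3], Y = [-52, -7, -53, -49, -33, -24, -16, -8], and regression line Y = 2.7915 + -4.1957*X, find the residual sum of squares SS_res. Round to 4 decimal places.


Compute predicted values, then residuals = yi - yhat_i.
Residuals: [3.9483, 2.7956, -1.2474, -1.4431, -2.2259, -1.6173, -2.0087, 1.7956].
SSres = sum(residual^2) = 41.8723.

41.8723


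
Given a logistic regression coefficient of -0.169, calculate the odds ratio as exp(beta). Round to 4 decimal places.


Odds ratio = exp(beta) = exp(-0.169).
= 0.8445.

0.8445


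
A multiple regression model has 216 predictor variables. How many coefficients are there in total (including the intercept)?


Total coefficients = number of predictors + 1 (for the intercept).
= 216 + 1 = 217.

217


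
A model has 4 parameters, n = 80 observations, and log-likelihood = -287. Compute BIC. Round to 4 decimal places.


k * ln(n) = 4 * ln(80) = 4 * 4.382027 = 17.528108.
-2 * loglik = -2 * (-287) = 574.
BIC = 17.528108 + 574 = 591.528108, which rounds to 591.5281.

591.5281


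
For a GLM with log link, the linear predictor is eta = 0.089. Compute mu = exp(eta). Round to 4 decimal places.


mu = exp(eta) = exp(0.089).
= 1.0931.

1.0931


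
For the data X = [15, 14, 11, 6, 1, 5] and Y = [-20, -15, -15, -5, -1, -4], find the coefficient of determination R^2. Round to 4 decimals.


After computing the OLS fit (b0=1.6435, b1=-1.3435):
SSres = 15.2435, SStot = 292.0000.
R^2 = 1 - 15.2435/292.0000 = 0.9478.

0.9478


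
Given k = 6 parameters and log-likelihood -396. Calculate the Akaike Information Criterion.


AIC = 2k - 2*loglik = 2(6) - 2(-396).
= 12 + 792 = 804.

804


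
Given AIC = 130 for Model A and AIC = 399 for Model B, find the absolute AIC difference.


|AIC_A - AIC_B| = |130 - 399| = 269.
Model A is preferred (lower AIC).

269


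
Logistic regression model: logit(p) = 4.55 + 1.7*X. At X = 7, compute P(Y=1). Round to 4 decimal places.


Compute z = 4.55 + (1.7)(7) = 16.4500.
exp(-z) = 0.0000.
P = 1/(1 + 0.0000) = 1.0000.

1.0000


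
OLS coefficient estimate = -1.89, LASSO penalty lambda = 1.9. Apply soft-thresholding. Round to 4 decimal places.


Absolute value: |-1.89| = 1.89.
Compare to lambda = 1.9.
Since |beta| <= lambda, the coefficient is set to 0.

0.0000


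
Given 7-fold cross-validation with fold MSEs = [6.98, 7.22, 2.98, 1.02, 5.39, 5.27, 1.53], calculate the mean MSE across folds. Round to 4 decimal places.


Sum of fold MSEs = 30.3900.
Average = 30.3900 / 7 = 4.3414.

4.3414


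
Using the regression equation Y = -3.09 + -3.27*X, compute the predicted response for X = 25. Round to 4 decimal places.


Plug X = 25 into Y = -3.09 + -3.27*X:
Y = -3.09 + -81.7500 = -84.8400.

-84.8400


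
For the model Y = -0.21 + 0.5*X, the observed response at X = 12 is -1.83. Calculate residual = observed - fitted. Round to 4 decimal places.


Fitted value at X = 12 is yhat = -0.21 + 0.5*12 = 5.7900.
Residual = -1.83 - 5.7900 = -7.6200.

-7.6200


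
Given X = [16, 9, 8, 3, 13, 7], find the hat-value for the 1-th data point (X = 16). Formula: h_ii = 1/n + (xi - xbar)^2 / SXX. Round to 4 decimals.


n = 6, xbar = 9.3333.
SXX = sum((xi - xbar)^2) = 105.3333.
h = 1/6 + (16 - 9.3333)^2 / 105.3333 = 0.5886.

0.5886


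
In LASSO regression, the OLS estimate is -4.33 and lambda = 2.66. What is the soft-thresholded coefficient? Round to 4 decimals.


Absolute value: |-4.33| = 4.33.
Compare to lambda = 2.66.
Since |beta| > lambda, coefficient = sign(beta)*(|beta| - lambda) = -1.6700.

-1.6700


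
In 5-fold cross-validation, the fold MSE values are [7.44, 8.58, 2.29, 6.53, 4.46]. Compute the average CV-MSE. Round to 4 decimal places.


Total MSE across folds = 29.3000.
CV-MSE = 29.3000/5 = 5.8600.

5.8600


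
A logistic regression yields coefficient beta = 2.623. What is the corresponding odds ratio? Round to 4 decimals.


exp(2.623) = 13.7770.
So the odds ratio is 13.7770.

13.7770


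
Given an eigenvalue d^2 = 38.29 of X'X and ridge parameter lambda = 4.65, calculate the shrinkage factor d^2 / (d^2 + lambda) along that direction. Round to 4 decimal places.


Compute the denominator: 38.29 + 4.65 = 42.9400.
Shrinkage factor = 38.29 / 42.9400 = 0.8917.

0.8917


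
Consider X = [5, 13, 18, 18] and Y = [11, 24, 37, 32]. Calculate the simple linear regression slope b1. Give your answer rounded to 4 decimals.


First compute the means: xbar = 13.5000, ybar = 26.0000.
Then S_xx = sum((xi - xbar)^2) = 113.0000.
S_xy = sum((xi - xbar)(yi - ybar)) = 205.0000.
b1 = S_xy / S_xx = 205.0000 / 113.0000 = 1.8142.

1.8142


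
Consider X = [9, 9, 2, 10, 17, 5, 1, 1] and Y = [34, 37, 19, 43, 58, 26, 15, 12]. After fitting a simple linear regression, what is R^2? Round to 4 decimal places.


Fit the OLS line: b0 = 11.7862, b1 = 2.7724.
SSres = 30.2345.
SStot = 1702.0000.
R^2 = 1 - 30.2345/1702.0000 = 0.9822.

0.9822


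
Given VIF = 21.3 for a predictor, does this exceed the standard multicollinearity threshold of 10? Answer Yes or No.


Check: VIF = 21.3 vs threshold = 10.
Since 21.3 >= 10, the answer is Yes.

Yes


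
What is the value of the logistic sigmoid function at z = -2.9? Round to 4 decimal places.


First, exp(2.9000) = 18.1741.
Then sigma(z) = 1/(1 + 18.1741) = 0.0522.

0.0522


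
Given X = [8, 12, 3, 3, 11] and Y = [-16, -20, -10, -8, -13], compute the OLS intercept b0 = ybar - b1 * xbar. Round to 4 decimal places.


The slope is b1 = -0.9454.
Sample means are xbar = 7.4000 and ybar = -13.4000.
Intercept: b0 = -13.4000 - (-0.9454)(7.4000) = -6.4044.

-6.4044


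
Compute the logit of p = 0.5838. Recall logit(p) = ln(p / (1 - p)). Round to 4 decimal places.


1 - p = 0.4162.
p/(1-p) = 1.4027.
logit = ln(1.4027) = 0.3384.

0.3384


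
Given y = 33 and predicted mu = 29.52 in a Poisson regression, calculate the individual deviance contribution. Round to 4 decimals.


y/mu = 33/29.52 = 1.117886 (approx.), and ln(33/29.52) = 0.111440.
y * ln(y/mu) = 33 * 0.111440 = 3.677520.
y - mu = 3.48.
D = 2 * (3.677520 - 3.48) = 0.395040, which rounds to 0.3950.

0.3950


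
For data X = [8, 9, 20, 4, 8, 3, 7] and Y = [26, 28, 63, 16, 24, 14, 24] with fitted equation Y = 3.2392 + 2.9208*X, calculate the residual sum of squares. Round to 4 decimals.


For each point, residual = actual - predicted.
Residuals: [-0.6056, -1.5264, 1.3448, 1.0776, -2.6056, 1.9984, 0.3152].
Sum of squared residuals = 16.5485.

16.5485


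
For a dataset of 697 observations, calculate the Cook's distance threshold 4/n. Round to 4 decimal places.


Using the rule of thumb:
Threshold = 4 / 697 = 0.0057.

0.0057


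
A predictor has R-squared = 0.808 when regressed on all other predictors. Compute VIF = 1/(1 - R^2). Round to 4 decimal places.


Using VIF = 1/(1 - R^2_j):
1 - 0.808 = 0.192.
VIF = 5.2083.

5.2083


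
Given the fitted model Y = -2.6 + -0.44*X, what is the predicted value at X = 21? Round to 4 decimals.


Plug X = 21 into Y = -2.6 + -0.44*X:
Y = -2.6 + -9.2400 = -11.8400.

-11.8400


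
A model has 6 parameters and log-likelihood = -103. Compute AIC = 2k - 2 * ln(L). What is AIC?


Compute:
2k = 2*6 = 12.
-2*loglik = -2*(-103) = 206.
AIC = 12 + 206 = 218.

218


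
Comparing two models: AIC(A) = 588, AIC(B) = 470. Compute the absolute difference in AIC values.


Absolute difference = |588 - 470| = 118.
The model with lower AIC (B) is preferred.

118


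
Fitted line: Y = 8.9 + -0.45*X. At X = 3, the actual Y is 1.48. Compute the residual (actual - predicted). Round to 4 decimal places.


Predicted = 8.9 + -0.45 * 3 = 7.5500.
Residual = 1.48 - 7.5500 = -6.0700.

-6.0700


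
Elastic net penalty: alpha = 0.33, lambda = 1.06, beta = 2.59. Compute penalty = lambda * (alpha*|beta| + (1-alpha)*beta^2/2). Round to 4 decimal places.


L1 component = 0.33 * |2.59| = 0.8547.
L2 component = 0.67 * 2.59^2 / 2 = 2.2472.
Penalty = 1.06 * (0.8547 + 2.2472) = 1.06 * 3.1019 = 3.2880.

3.2880


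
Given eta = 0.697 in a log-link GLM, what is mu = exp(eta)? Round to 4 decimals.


The inverse log link gives:
mu = exp(0.697) = 2.0077.

2.0077


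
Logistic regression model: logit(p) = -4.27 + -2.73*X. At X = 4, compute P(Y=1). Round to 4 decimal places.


Linear predictor: z = -4.27 + -2.73 * 4 = -15.1900.
P = 1/(1 + exp(15.1900)) = 1/(1 + 3953057.9424) = 0.0000.

0.0000


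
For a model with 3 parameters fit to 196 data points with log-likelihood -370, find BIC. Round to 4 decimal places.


k * ln(n) = 3 * ln(196) = 3 * 5.278115 = 15.834345.
-2 * loglik = -2 * (-370) = 740.
BIC = 15.834345 + 740 = 755.834345, which rounds to 755.8343.

755.8343


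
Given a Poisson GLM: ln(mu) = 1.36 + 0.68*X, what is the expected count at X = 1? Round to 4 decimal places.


Linear predictor: eta = 1.36 + (0.68)(1) = 2.0400.
Expected count: mu = exp(2.0400) = 7.6906.

7.6906


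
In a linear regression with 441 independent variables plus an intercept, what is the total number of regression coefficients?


Total coefficients = number of predictors + 1 (for the intercept).
= 441 + 1 = 442.

442


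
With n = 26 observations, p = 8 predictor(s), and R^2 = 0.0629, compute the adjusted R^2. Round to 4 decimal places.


Plug in: Adj R^2 = 1 - (1 - 0.0629) * 25/17.
= 1 - 0.9371 * 25/17
= 1 - 23.4275 / 17
= 1 - 1.3781 = -0.3781.

-0.3781


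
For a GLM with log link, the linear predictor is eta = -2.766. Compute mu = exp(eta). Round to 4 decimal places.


The inverse log link gives:
mu = exp(-2.766) = 0.0629.

0.0629


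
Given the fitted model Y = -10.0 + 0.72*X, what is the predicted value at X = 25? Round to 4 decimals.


Plug X = 25 into Y = -10.0 + 0.72*X:
Y = -10.0 + 18.0000 = 8.0000.

8.0000


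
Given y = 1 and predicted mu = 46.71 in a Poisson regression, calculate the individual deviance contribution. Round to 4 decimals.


y/mu = 1/46.71 = 0.021409 (approx.), and ln(1/46.71) = -3.843958.
y * ln(y/mu) = 1 * -3.843958 = -3.843958.
y - mu = -45.71.
D = 2 * (-3.843958 - -45.71) = 83.732084, which rounds to 83.7321.

83.7321


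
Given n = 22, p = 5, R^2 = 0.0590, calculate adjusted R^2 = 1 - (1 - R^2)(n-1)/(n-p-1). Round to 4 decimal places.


Adjusted R^2 = 1 - (1 - R^2) * (n-1)/(n-p-1).
(1 - R^2) = 0.9410.
(n-1)/(n-p-1) = 21/16.
(1 - R^2) * (n-1) = 0.9410 * 21 = 19.7610.
Divide by (n-p-1): 19.7610 / 16 = 1.2351.
Adj R^2 = 1 - 1.2351 = -0.2351.

-0.2351


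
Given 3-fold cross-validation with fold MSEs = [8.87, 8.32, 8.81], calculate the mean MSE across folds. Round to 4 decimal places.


Total MSE across folds = 26.0000.
CV-MSE = 26.0000/3 = 8.6667.

8.6667


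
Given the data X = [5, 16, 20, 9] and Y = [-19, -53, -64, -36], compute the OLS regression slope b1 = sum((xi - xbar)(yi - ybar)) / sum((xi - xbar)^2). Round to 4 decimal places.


Calculate xbar = 12.5000, ybar = -43.0000.
S_xx = 137.0000, S_xy = -397.0000.
Using b1 = S_xy / S_xx = -397.0000 / 137.0000, we get b1 = -2.8978.

-2.8978


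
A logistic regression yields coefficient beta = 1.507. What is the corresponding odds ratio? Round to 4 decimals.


Odds ratio = exp(beta) = exp(1.507).
= 4.5132.

4.5132


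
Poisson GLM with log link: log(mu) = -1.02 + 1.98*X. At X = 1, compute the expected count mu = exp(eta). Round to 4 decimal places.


Compute eta = -1.02 + 1.98 * 1 = 0.9600.
Apply inverse link: mu = e^0.9600 = 2.6117.

2.6117


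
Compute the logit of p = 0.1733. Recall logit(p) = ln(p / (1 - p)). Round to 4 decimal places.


The odds are p/(1-p) = 0.1733 / 0.8267 = 0.2096.
logit(p) = ln(0.2096) = -1.5624.

-1.5624


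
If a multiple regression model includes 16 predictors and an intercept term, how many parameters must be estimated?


Each predictor gets one coefficient, plus one intercept.
Total parameters = 16 + 1 = 17.

17


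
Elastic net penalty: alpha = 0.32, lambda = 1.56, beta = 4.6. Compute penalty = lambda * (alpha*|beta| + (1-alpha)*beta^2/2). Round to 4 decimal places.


alpha * |beta| = 0.32 * 4.6 = 1.4720.
(1-alpha) * beta^2/2 = 0.68 * 21.1600/2 = 7.1944.
Total = 1.56 * (1.4720 + 7.1944) = 13.5196.

13.5196


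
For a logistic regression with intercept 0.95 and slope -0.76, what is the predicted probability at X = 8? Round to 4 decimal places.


z = 0.95 + -0.76 * 8 = -5.1300.
Sigmoid: P = 1 / (1 + exp(5.1300)) = 0.0059.

0.0059


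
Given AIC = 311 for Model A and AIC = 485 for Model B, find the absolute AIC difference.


Absolute difference = |311 - 485| = 174.
The model with lower AIC (A) is preferred.

174


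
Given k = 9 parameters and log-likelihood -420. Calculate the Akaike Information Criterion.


Compute:
2k = 2*9 = 18.
-2*loglik = -2*(-420) = 840.
AIC = 18 + 840 = 858.

858


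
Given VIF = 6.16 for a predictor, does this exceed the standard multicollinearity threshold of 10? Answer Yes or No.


Check: VIF = 6.16 vs threshold = 10.
Since 6.16 < 10, the answer is No.

No


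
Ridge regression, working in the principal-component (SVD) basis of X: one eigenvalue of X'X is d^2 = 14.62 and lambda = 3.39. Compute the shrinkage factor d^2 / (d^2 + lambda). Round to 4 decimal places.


d^2 + lambda = 14.62 + 3.39 = 18.0100.
Shrinkage factor = 14.62/18.0100 = 0.8118.

0.8118


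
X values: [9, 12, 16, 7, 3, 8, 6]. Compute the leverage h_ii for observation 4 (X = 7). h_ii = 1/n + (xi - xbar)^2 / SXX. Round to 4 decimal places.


Mean of X: xbar = 8.7143.
SXX = 107.4286.
For X = 7: h = 1/7 + (7 - 8.7143)^2/107.4286 = 0.1702.

0.1702


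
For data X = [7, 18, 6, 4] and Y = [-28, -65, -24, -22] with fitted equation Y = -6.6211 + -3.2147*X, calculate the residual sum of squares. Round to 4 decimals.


Compute predicted values, then residuals = yi - yhat_i.
Residuals: [1.1240, -0.5143, 1.9093, -2.5201].
SSres = sum(residual^2) = 11.5242.

11.5242
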